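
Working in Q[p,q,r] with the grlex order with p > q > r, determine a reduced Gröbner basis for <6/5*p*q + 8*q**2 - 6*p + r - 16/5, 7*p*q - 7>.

G = {p**2 - 1/6*p*r + 1/3*p - 4/3*q, p*q - 1, q**2 - 3/4*p + 1/8*r - 1/4}

f_1 = 6/5*p*q + 8*q**2 - 6*p + r - 16/5, LT = p*q.
f_2 = 7*p*q - 7, LT = p*q.

S(f_1,f_2): lcm = p*q. S = 20/3*q**2 - 5*p + 5/6*r - 5/3.
  reduce S modulo (f_1, f_2):
  remainder 20/3*q**2 - 5*p + 5/6*r - 5/3 ≠ 0; add g_3 = 20/3*q**2 - 5*p + 5/6*r - 5/3 to the basis.

S(f_1,g_3): lcm = p*q**2. S = 20/3*q**3 + 3/4*p**2 - 5*p*q - 1/8*p*r + 5/6*q*r + 1/4*p - 8/3*q.
  reduce S modulo (f_1, f_2, g_3):
  remainder 3/4*p**2 - 1/8*p*r + 1/4*p - q ≠ 0; add g_4 = 3/4*p**2 - 1/8*p*r + 1/4*p - q to the basis.

The other S-polynomials (S(f_2,g_3), S(f_1,g_4), S(f_2,g_4), S(g_3,g_4)) all reduce to 0 modulo the current basis, so we have a Gröbner basis.
Inter-reduce: drop elements whose leading term is divisible by another's, tail-reduce, and make monic.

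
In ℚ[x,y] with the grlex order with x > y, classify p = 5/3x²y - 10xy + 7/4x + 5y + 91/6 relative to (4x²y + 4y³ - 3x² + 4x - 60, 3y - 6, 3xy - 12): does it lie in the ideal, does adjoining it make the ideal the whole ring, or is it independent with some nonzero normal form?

First compute the reduced Gröbner basis of I by Buchberger's algorithm.
f_1 = 4x²y + 4y³ - 3x² + 4x - 60, LT = x²y.
f_2 = 3y - 6, LT = y.
f_3 = 3xy - 12, LT = xy.

S(f_1,f_2): lcm = x²y. S = y³ + 5/4x² + x - 15.
  reduce S modulo (f_1, f_2, f_3):
  remainder 5/4x² + x - 7 ≠ 0; add h_4 = 5/4x² + x - 7 to the basis.

S(f_1,f_3): lcm = x²y. S = y³ - ¾x² + 5x - 15.
  reduce S modulo (f_1, f_2, f_3, h_4):
  remainder 28/5x - 56/5 ≠ 0; add h_5 = 28/5x - 56/5 to the basis.

The other S-polynomials (S(f_2,f_3), S(f_1,h_4), S(f_2,h_4), S(f_3,h_4), S(f_1,h_5), S(f_2,h_5), S(f_3,h_5), S(h_4,h_5)) all reduce to 0 modulo the current basis, so we have a Gröbner basis.
Inter-reduce: drop elements whose leading term is divisible by another's, tail-reduce, and make monic.
Reduced Gröbner basis: {x - 2, y - 2}.
Label its elements g_1 = x - 2, g_2 = y - 2.

Reduce p = 5/3x²y - 10xy + 7/4x + 5y + 91/6 modulo G:
  leading term x²y: subtract (5/3xy)·g_1 from 5/3x²y - 10xy + 7/4x + 5y + 91/6 → -20/3xy + 7/4x + 5y + 91/6
  leading term xy: subtract (-20/3y)·g_1 from -20/3xy + 7/4x + 5y + 91/6 → 7/4x - 25/3y + 91/6
  leading term x: subtract (7/4)·g_1 from 7/4x - 25/3y + 91/6 → -25/3y + 56/3
  leading term y: subtract (-25/3)·g_2 from -25/3y + 56/3 → 2
  leading term 1: no divisor's leading term divides it; move 2 to the remainder.
  normal form = 2.
The normal form is nonzero, so p ∉ I. Since p minus its normal form lies in I, I + (p) = I + (r) where r = 2; decide whether this ideal is the whole ring.
Here r = 2 is a nonzero constant, hence a unit: 1 ∈ I + (p), the Gröbner basis of I + (p) is {1}, and the enlarged system has no common solution — adjoining p is inconsistent.

Ideal membership is decidable via reduction modulo a Gröbner basis.

Adjoining 5/3x²y - 10xy + 7/4x + 5y + 91/6 makes the ideal the whole ring: the system is inconsistent.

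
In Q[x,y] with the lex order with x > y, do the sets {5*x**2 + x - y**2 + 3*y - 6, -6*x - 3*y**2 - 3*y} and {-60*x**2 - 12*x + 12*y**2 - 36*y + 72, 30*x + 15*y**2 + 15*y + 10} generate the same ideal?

No, the ideals differ.

Equality of ideals is decidable: compute both reduced Gröbner bases (unique for the ordering) and check whether they agree.
Buchberger on the first generating set:
f_1 = 5*x**2 + x - y**2 + 3*y - 6, LT = x**2.
f_2 = -6*x - 3*y**2 - 3*y, LT = x.

S(f_1,f_2): lcm = x**2. S = -1/2*x*y**2 - 1/2*x*y + 1/5*x - 1/5*y**2 + 3/5*y - 6/5.
  leading term x*y**2: subtract (1/12*y**2)·f_2 from -1/2*x*y**2 - 1/2*x*y + 1/5*x - 1/5*y**2 + 3/5*y - 6/5 → -1/2*x*y + 1/5*x + 1/4*y**4 + 1/4*y**3 - 1/5*y**2 + 3/5*y - 6/5
  leading term x*y: subtract (1/12*y)·f_2 from -1/2*x*y + 1/5*x + 1/4*y**4 + 1/4*y**3 - 1/5*y**2 + 3/5*y - 6/5 → 1/5*x + 1/4*y**4 + 1/2*y**3 + 1/20*y**2 + 3/5*y - 6/5
  leading term x: subtract (-1/30)·f_2 from 1/5*x + 1/4*y**4 + 1/2*y**3 + 1/20*y**2 + 3/5*y - 6/5 → 1/4*y**4 + 1/2*y**3 - 1/20*y**2 + 1/2*y - 6/5
  leading term y**4: no divisor's leading term divides it; move 1/4*y**4 to the remainder.
  leading term y**3: no divisor's leading term divides it; move 1/2*y**3 to the remainder.
  leading term y**2: no divisor's leading term divides it; move -1/20*y**2 to the remainder.
  leading term y: no divisor's leading term divides it; move 1/2*y to the remainder.
  leading term 1: no divisor's leading term divides it; move -6/5 to the remainder.
  remainder 1/4*y**4 + 1/2*y**3 - 1/20*y**2 + 1/2*y - 6/5 ≠ 0; add g_3 = 1/4*y**4 + 1/2*y**3 - 1/20*y**2 + 1/2*y - 6/5 to the basis.

The other S-polynomials (S(f_1,g_3), S(f_2,g_3)) all reduce to 0 modulo the current basis, so we have a Gröbner basis.
Inter-reduce: drop elements whose leading term is divisible by another's, tail-reduce, and make monic.
Reduced Gröbner basis: {x + 1/2*y**2 + 1/2*y, y**4 + 2*y**3 - 1/5*y**2 + 2*y - 24/5}.

Buchberger on the second generating set:
h_1 = -60*x**2 - 12*x + 12*y**2 - 36*y + 72, LT = x**2.
h_2 = 30*x + 15*y**2 + 15*y + 10, LT = x.

S(h_1,h_2): lcm = x**2. S = -1/2*x*y**2 - 1/2*x*y - 2/15*x - 1/5*y**2 + 3/5*y - 6/5.
  leading term x*y**2: subtract (-1/60*y**2)·h_2 from -1/2*x*y**2 - 1/2*x*y - 2/15*x - 1/5*y**2 + 3/5*y - 6/5 → -1/2*x*y - 2/15*x + 1/4*y**4 + 1/4*y**3 - 1/30*y**2 + 3/5*y - 6/5
  leading term x*y: subtract (-1/60*y)·h_2 from -1/2*x*y - 2/15*x + 1/4*y**4 + 1/4*y**3 - 1/30*y**2 + 3/5*y - 6/5 → -2/15*x + 1/4*y**4 + 1/2*y**3 + 13/60*y**2 + 23/30*y - 6/5
  leading term x: subtract (-1/225)·h_2 from -2/15*x + 1/4*y**4 + 1/2*y**3 + 13/60*y**2 + 23/30*y - 6/5 → 1/4*y**4 + 1/2*y**3 + 17/60*y**2 + 5/6*y - 52/45
  leading term y**4: no divisor's leading term divides it; move 1/4*y**4 to the remainder.
  leading term y**3: no divisor's leading term divides it; move 1/2*y**3 to the remainder.
  leading term y**2: no divisor's leading term divides it; move 17/60*y**2 to the remainder.
  leading term y: no divisor's leading term divides it; move 5/6*y to the remainder.
  leading term 1: no divisor's leading term divides it; move -52/45 to the remainder.
  remainder 1/4*y**4 + 1/2*y**3 + 17/60*y**2 + 5/6*y - 52/45 ≠ 0; add k_3 = 1/4*y**4 + 1/2*y**3 + 17/60*y**2 + 5/6*y - 52/45 to the basis.

The other S-polynomials (S(h_1,k_3), S(h_2,k_3)) all reduce to 0 modulo the current basis, so we have a Gröbner basis.
Inter-reduce: drop elements whose leading term is divisible by another's, tail-reduce, and make monic.
Reduced Gröbner basis: {x + 1/2*y**2 + 1/2*y + 1/3, y**4 + 2*y**3 + 17/15*y**2 + 10/3*y - 208/45}.

The bases are distinct; the ideals are different.
The same test decides containment: I ⊆ J iff every generator of I reduces to 0 modulo a Gröbner basis of J.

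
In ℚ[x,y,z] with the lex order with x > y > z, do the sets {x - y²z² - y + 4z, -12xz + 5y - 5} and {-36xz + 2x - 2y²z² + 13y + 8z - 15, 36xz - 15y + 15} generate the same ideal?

Yes, the ideals are equal.

Equality of ideals is decidable: compute both reduced Gröbner bases (unique for the ordering) and check whether they agree.
Buchberger on the first generating set:
f_1 = x - y²z² - y + 4z, LT = x.
f_2 = -12xz + 5y - 5, LT = xz.

S(f_1,f_2): lcm = xz. S = -y²z³ - yz + 5/12y + 4z² - 5/12.
  leading term y²z³: no divisor's leading term divides it; move -y²z³ to the remainder.
  leading term yz: no divisor's leading term divides it; move -yz to the remainder.
  leading term y: no divisor's leading term divides it; move 5/12y to the remainder.
  leading term z²: no divisor's leading term divides it; move 4z² to the remainder.
  leading term 1: no divisor's leading term divides it; move -5/12 to the remainder.
  remainder -y²z³ - yz + 5/12y + 4z² - 5/12 ≠ 0; add g_3 = -y²z³ - yz + 5/12y + 4z² - 5/12 to the basis.

The other S-polynomials (S(f_1,g_3), S(f_2,g_3)) all reduce to 0 modulo the current basis, so we have a Gröbner basis.
Inter-reduce: drop elements whose leading term is divisible by another's, tail-reduce, and make monic.
Reduced Gröbner basis: {x - y²z² - y + 4z, y²z³ + yz - 5/12y - 4z² + 5/12}.

Buchberger on the second generating set:
h_1 = -36xz + 2x - 2y²z² + 13y + 8z - 15, LT = xz.
h_2 = 36xz - 15y + 15, LT = xz.

S(h_1,h_2): lcm = xz. S = -1/18x + 1/18y²z² + 1/18y - 2/9z.
  leading term x: no divisor's leading term divides it; move -1/18x to the remainder.
  leading term y²z²: no divisor's leading term divides it; move 1/18y²z² to the remainder.
  leading term y: no divisor's leading term divides it; move 1/18y to the remainder.
  leading term z: no divisor's leading term divides it; move -2/9z to the remainder.
  remainder -1/18x + 1/18y²z² + 1/18y - 2/9z ≠ 0; add k_3 = -1/18x + 1/18y²z² + 1/18y - 2/9z to the basis.

S(h_1,k_3): lcm = xz. S = -1/18x + y²z³ + 1/18y²z² + yz - 13/36y - 4z² - 2/9z + 5/12.
  leading term x: subtract (1)·k_3 from -1/18x + y²z³ + 1/18y²z² + yz - 13/36y - 4z² - 2/9z + 5/12 → y²z³ + yz - 5/12y - 4z² + 5/12
  leading term y²z³: no divisor's leading term divides it; move y²z³ to the remainder.
  leading term yz: no divisor's leading term divides it; move yz to the remainder.
  leading term y: no divisor's leading term divides it; move -5/12y to the remainder.
  leading term z²: no divisor's leading term divides it; move -4z² to the remainder.
  leading term 1: no divisor's leading term divides it; move 5/12 to the remainder.
  remainder y²z³ + yz - 5/12y - 4z² + 5/12 ≠ 0; add k_4 = y²z³ + yz - 5/12y - 4z² + 5/12 to the basis.

The other S-polynomials (S(h_2,k_3), S(h_1,k_4), S(h_2,k_4), S(k_3,k_4)) all reduce to 0 modulo the current basis, so we have a Gröbner basis.
Inter-reduce: drop elements whose leading term is divisible by another's, tail-reduce, and make monic.
Reduced Gröbner basis: {x - y²z² - y + 4z, y²z³ + yz - 5/12y - 4z² + 5/12}.

These coincide, so the ideals are equal.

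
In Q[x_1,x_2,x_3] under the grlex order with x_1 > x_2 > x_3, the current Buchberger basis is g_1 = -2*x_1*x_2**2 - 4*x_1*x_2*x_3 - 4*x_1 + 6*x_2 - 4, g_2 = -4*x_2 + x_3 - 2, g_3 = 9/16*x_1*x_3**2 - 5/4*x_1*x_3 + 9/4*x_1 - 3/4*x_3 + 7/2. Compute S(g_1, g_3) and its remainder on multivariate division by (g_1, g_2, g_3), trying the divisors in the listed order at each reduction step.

lcm(LM(g_1), LM(g_3)) = x_1*x_2**2*x_3**2.
S = (lcm/LT(g_1))·g_1 − (lcm/LT(g_3))·g_3 = 2*x_1*x_2*x_3**3 + 20/9*x_1*x_2**2*x_3 - 4*x_1*x_2**2 + 2*x_1*x_3**2 + 4/3*x_2**2*x_3 - 3*x_2*x_3**2 - 56/9*x_2**2 + 2*x_3**2.
Reduce S modulo (g_1, g_2, g_3) in that order:
  leading term x_1*x_2*x_3**3: subtract (-1/2*x_1*x_3**3)·g_2 from 2*x_1*x_2*x_3**3 + 20/9*x_1*x_2**2*x_3 - 4*x_1*x_2**2 + 2*x_1*x_3**2 + 4/3*x_2**2*x_3 - 3*x_2*x_3**2 - 56/9*x_2**2 + 2*x_3**2 → 1/2*x_1*x_3**4 + 20/9*x_1*x_2**2*x_3 - x_1*x_3**3 - 4*x_1*x_2**2 + 2*x_1*x_3**2 + 4/3*x_2**2*x_3 - 3*x_2*x_3**2 - 56/9*x_2**2 + 2*x_3**2
  leading term x_1*x_3**4: subtract (8/9*x_3**2)·g_3 from 1/2*x_1*x_3**4 + 20/9*x_1*x_2**2*x_3 - x_1*x_3**3 - 4*x_1*x_2**2 + 2*x_1*x_3**2 + 4/3*x_2**2*x_3 - 3*x_2*x_3**2 - 56/9*x_2**2 + 2*x_3**2 → 20/9*x_1*x_2**2*x_3 + 1/9*x_1*x_3**3 - 4*x_1*x_2**2 + 4/3*x_2**2*x_3 - 3*x_2*x_3**2 + 2/3*x_3**3 - 56/9*x_2**2 - 10/9*x_3**2
  leading term x_1*x_2**2*x_3: subtract (-10/9*x_3)·g_1 from 20/9*x_1*x_2**2*x_3 + 1/9*x_1*x_3**3 - 4*x_1*x_2**2 + 4/3*x_2**2*x_3 - 3*x_2*x_3**2 + 2/3*x_3**3 - 56/9*x_2**2 - 10/9*x_3**2 → -40/9*x_1*x_2*x_3**2 + 1/9*x_1*x_3**3 - 4*x_1*x_2**2 + 4/3*x_2**2*x_3 - 3*x_2*x_3**2 + 2/3*x_3**3 - 40/9*x_1*x_3 - 56/9*x_2**2 + 20/3*x_2*x_3 - 10/9*x_3**2 - 40/9*x_3
  leading term x_1*x_2*x_3**2: subtract (10/9*x_1*x_3**2)·g_2 from -40/9*x_1*x_2*x_3**2 + 1/9*x_1*x_3**3 - 4*x_1*x_2**2 + 4/3*x_2**2*x_3 - 3*x_2*x_3**2 + 2/3*x_3**3 - 40/9*x_1*x_3 - 56/9*x_2**2 + 20/3*x_2*x_3 - 10/9*x_3**2 - 40/9*x_3 → -x_1*x_3**3 - 4*x_1*x_2**2 + 20/9*x_1*x_3**2 + 4/3*x_2**2*x_3 - 3*x_2*x_3**2 + 2/3*x_3**3 - 40/9*x_1*x_3 - 56/9*x_2**2 + 20/3*x_2*x_3 - 10/9*x_3**2 - 40/9*x_3
  leading term x_1*x_3**3: subtract (-16/9*x_3)·g_3 from -x_1*x_3**3 - 4*x_1*x_2**2 + 20/9*x_1*x_3**2 + 4/3*x_2**2*x_3 - 3*x_2*x_3**2 + 2/3*x_3**3 - 40/9*x_1*x_3 - 56/9*x_2**2 + 20/3*x_2*x_3 - 10/9*x_3**2 - 40/9*x_3 → -4*x_1*x_2**2 + 4/3*x_2**2*x_3 - 3*x_2*x_3**2 + 2/3*x_3**3 - 4/9*x_1*x_3 - 56/9*x_2**2 + 20/3*x_2*x_3 - 22/9*x_3**2 + 16/9*x_3
  leading term x_1*x_2**2: subtract (2)·g_1 from -4*x_1*x_2**2 + 4/3*x_2**2*x_3 - 3*x_2*x_3**2 + 2/3*x_3**3 - 4/9*x_1*x_3 - 56/9*x_2**2 + 20/3*x_2*x_3 - 22/9*x_3**2 + 16/9*x_3 → 8*x_1*x_2*x_3 + 4/3*x_2**2*x_3 - 3*x_2*x_3**2 + 2/3*x_3**3 - 4/9*x_1*x_3 - 56/9*x_2**2 + 20/3*x_2*x_3 - 22/9*x_3**2 + 8*x_1 - 12*x_2 + 16/9*x_3 + 8
  leading term x_1*x_2*x_3: subtract (-2*x_1*x_3)·g_2 from 8*x_1*x_2*x_3 + 4/3*x_2**2*x_3 - 3*x_2*x_3**2 + 2/3*x_3**3 - 4/9*x_1*x_3 - 56/9*x_2**2 + 20/3*x_2*x_3 - 22/9*x_3**2 + 8*x_1 - 12*x_2 + 16/9*x_3 + 8 → 2*x_1*x_3**2 + 4/3*x_2**2*x_3 - 3*x_2*x_3**2 + 2/3*x_3**3 - 40/9*x_1*x_3 - 56/9*x_2**2 + 20/3*x_2*x_3 - 22/9*x_3**2 + 8*x_1 - 12*x_2 + 16/9*x_3 + 8
  leading term x_1*x_3**2: subtract (32/9)·g_3 from 2*x_1*x_3**2 + 4/3*x_2**2*x_3 - 3*x_2*x_3**2 + 2/3*x_3**3 - 40/9*x_1*x_3 - 56/9*x_2**2 + 20/3*x_2*x_3 - 22/9*x_3**2 + 8*x_1 - 12*x_2 + 16/9*x_3 + 8 → 4/3*x_2**2*x_3 - 3*x_2*x_3**2 + 2/3*x_3**3 - 56/9*x_2**2 + 20/3*x_2*x_3 - 22/9*x_3**2 - 12*x_2 + 40/9*x_3 - 40/9
  leading term x_2**2*x_3: subtract (-1/3*x_2*x_3)·g_2 from 4/3*x_2**2*x_3 - 3*x_2*x_3**2 + 2/3*x_3**3 - 56/9*x_2**2 + 20/3*x_2*x_3 - 22/9*x_3**2 - 12*x_2 + 40/9*x_3 - 40/9 → -8/3*x_2*x_3**2 + 2/3*x_3**3 - 56/9*x_2**2 + 6*x_2*x_3 - 22/9*x_3**2 - 12*x_2 + 40/9*x_3 - 40/9
  leading term x_2*x_3**2: subtract (2/3*x_3**2)·g_2 from -8/3*x_2*x_3**2 + 2/3*x_3**3 - 56/9*x_2**2 + 6*x_2*x_3 - 22/9*x_3**2 - 12*x_2 + 40/9*x_3 - 40/9 → -56/9*x_2**2 + 6*x_2*x_3 - 10/9*x_3**2 - 12*x_2 + 40/9*x_3 - 40/9
  leading term x_2**2: subtract (14/9*x_2)·g_2 from -56/9*x_2**2 + 6*x_2*x_3 - 10/9*x_3**2 - 12*x_2 + 40/9*x_3 - 40/9 → 40/9*x_2*x_3 - 10/9*x_3**2 - 80/9*x_2 + 40/9*x_3 - 40/9
  leading term x_2*x_3: subtract (-10/9*x_3)·g_2 from 40/9*x_2*x_3 - 10/9*x_3**2 - 80/9*x_2 + 40/9*x_3 - 40/9 → -80/9*x_2 + 20/9*x_3 - 40/9
  leading term x_2: subtract (20/9)·g_2 from -80/9*x_2 + 20/9*x_3 - 40/9 → 0
The remainder is 0, so this S-polynomial contributes no new basis element.

S(g_1, g_3) = 2*x_1*x_2*x_3**3 + 20/9*x_1*x_2**2*x_3 - 4*x_1*x_2**2 + 2*x_1*x_3**2 + 4/3*x_2**2*x_3 - 3*x_2*x_3**2 - 56/9*x_2**2 + 2*x_3**2; remainder on division = 0.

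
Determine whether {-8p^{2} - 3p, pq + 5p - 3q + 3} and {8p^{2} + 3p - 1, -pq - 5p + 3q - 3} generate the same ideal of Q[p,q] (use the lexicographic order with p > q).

For a fixed monomial order, each ideal has a unique reduced Gröbner basis; comparing bases decides equality.
Buchberger on the first generating set:
f_1 = -8p^{2} - 3p, LT = p^{2}.
f_2 = pq + 5p - 3q + 3, LT = pq.

S(f_1,f_2): lcm = p^{2}q. S = -5p^{2} + \tfrac{27}{8}pq - 3p.
  leading term p^{2}: subtract (\tfrac{5}{8})·f_1 from -5p^{2} + \tfrac{27}{8}pq - 3p → \tfrac{27}{8}pq - \tfrac{9}{8}p
  leading term pq: subtract (\tfrac{27}{8})·f_2 from \tfrac{27}{8}pq - \tfrac{9}{8}p → -18p + \tfrac{81}{8}q - \tfrac{81}{8}
  leading term p: no divisor's leading term divides it; move -18p to the remainder.
  leading term q: no divisor's leading term divides it; move \tfrac{81}{8}q to the remainder.
  leading term 1: no divisor's leading term divides it; move -\tfrac{81}{8} to the remainder.
  remainder -18p + \tfrac{81}{8}q - \tfrac{81}{8} ≠ 0; add g_3 = -18p + \tfrac{81}{8}q - \tfrac{81}{8} to the basis.

S(f_2,g_3): lcm = pq. S = 5p + \tfrac{9}{16}q^{2} - \tfrac{57}{16}q + 3.
  leading term p: subtract (-\tfrac{5}{18})·g_3 from 5p + \tfrac{9}{16}q^{2} - \tfrac{57}{16}q + 3 → \tfrac{9}{16}q^{2} - \tfrac{3}{4}q + \tfrac{3}{16}
  leading term q^{2}: no divisor's leading term divides it; move \tfrac{9}{16}q^{2} to the remainder.
  leading term q: no divisor's leading term divides it; move -\tfrac{3}{4}q to the remainder.
  leading term 1: no divisor's leading term divides it; move \tfrac{3}{16} to the remainder.
  remainder \tfrac{9}{16}q^{2} - \tfrac{3}{4}q + \tfrac{3}{16} ≠ 0; add g_4 = \tfrac{9}{16}q^{2} - \tfrac{3}{4}q + \tfrac{3}{16} to the basis.

The other S-polynomials (S(f_1,g_3), S(f_1,g_4), S(f_2,g_4), S(g_3,g_4)) all reduce to 0 modulo the current basis, so we have a Gröbner basis.
Inter-reduce: drop elements whose leading term is divisible by another's, tail-reduce, and make monic.
Reduced Gröbner basis: {p - \tfrac{9}{16}q + \tfrac{9}{16}, q^{2} - \tfrac{4}{3}q + \tfrac{1}{3}}.

Buchberger on the second generating set:
h_1 = 8p^{2} + 3p - 1, LT = p^{2}.
h_2 = -pq - 5p + 3q - 3, LT = pq.

S(h_1,h_2): lcm = p^{2}q. S = -5p^{2} + \tfrac{27}{8}pq - 3p - \tfrac{1}{8}q.
  leading term p^{2}: subtract (-\tfrac{5}{8})·h_1 from -5p^{2} + \tfrac{27}{8}pq - 3p - \tfrac{1}{8}q → \tfrac{27}{8}pq - \tfrac{9}{8}p - \tfrac{1}{8}q - \tfrac{5}{8}
  leading term pq: subtract (-\tfrac{27}{8})·h_2 from \tfrac{27}{8}pq - \tfrac{9}{8}p - \tfrac{1}{8}q - \tfrac{5}{8} → -18p + 10q - \tfrac{43}{4}
  leading term p: no divisor's leading term divides it; move -18p to the remainder.
  leading term q: no divisor's leading term divides it; move 10q to the remainder.
  leading term 1: no divisor's leading term divides it; move -\tfrac{43}{4} to the remainder.
  remainder -18p + 10q - \tfrac{43}{4} ≠ 0; add k_3 = -18p + 10q - \tfrac{43}{4} to the basis.

S(h_2,k_3): lcm = pq. S = 5p + \tfrac{5}{9}q^{2} - \tfrac{259}{72}q + 3.
  leading term p: subtract (-\tfrac{5}{18})·k_3 from 5p + \tfrac{5}{9}q^{2} - \tfrac{259}{72}q + 3 → \tfrac{5}{9}q^{2} - \tfrac{59}{72}q + \tfrac{1}{72}
  leading term q^{2}: no divisor's leading term divides it; move \tfrac{5}{9}q^{2} to the remainder.
  leading term q: no divisor's leading term divides it; move -\tfrac{59}{72}q to the remainder.
  leading term 1: no divisor's leading term divides it; move \tfrac{1}{72} to the remainder.
  remainder \tfrac{5}{9}q^{2} - \tfrac{59}{72}q + \tfrac{1}{72} ≠ 0; add k_4 = \tfrac{5}{9}q^{2} - \tfrac{59}{72}q + \tfrac{1}{72} to the basis.

The other S-polynomials (S(h_1,k_3), S(h_1,k_4), S(h_2,k_4), S(k_3,k_4)) all reduce to 0 modulo the current basis, so we have a Gröbner basis.
Inter-reduce: drop elements whose leading term is divisible by another's, tail-reduce, and make monic.
Reduced Gröbner basis: {p - \tfrac{5}{9}q + \tfrac{43}{72}, q^{2} - \tfrac{59}{40}q + \tfrac{1}{40}}.

The bases are distinct; the ideals are different.

No, the ideals differ.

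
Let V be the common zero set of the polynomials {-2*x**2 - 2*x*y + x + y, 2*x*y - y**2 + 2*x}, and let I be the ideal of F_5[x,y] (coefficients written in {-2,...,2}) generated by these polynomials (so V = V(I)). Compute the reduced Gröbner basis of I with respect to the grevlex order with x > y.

The reduced Gröbner basis is the canonical form of the ideal for this ordering.

f_1 = -2*x**2 - 2*x*y + x + y, LT = x**2.
f_2 = 2*x*y - y**2 + 2*x, LT = x*y.

S(f_1,f_2): lcm = x**2*y. S = -x*y**2 - x**2 + 2*x*y + 2*y**2.
  reduce S modulo (f_1, f_2):
  remainder 2*y**3 - y**2 - 2*x + 2*y ≠ 0; add g_3 = 2*y**3 - y**2 - 2*x + 2*y to the basis.

The other S-polynomials (S(f_1,g_3), S(f_2,g_3)) all reduce to 0 modulo the current basis, so we have a Gröbner basis.

G = {y**3 + 2*y**2 - x + y, x**2 - 2*y**2 + x + 2*y, x*y + 2*y**2 + x}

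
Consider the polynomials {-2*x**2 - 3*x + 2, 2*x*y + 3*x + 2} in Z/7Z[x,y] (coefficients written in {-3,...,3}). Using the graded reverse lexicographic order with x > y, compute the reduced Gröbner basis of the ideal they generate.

The reduced Gröbner basis is the canonical form of the ideal for this ordering.

f_1 = -2*x**2 - 3*x + 2, LT = x**2.
f_2 = 2*x*y + 3*x + 2, LT = x*y.

S(f_1,f_2): lcm = x**2*y. S = 2*x**2 - 2*x*y - x - y.
  leading term x**2: subtract (-1)·f_1 from 2*x**2 - 2*x*y - x - y → -2*x*y + 3*x - y + 2
  leading term x*y: subtract (-1)·f_2 from -2*x*y + 3*x - y + 2 → -x - y - 3
  leading term x: no divisor's leading term divides it; move -x to the remainder.
  leading term y: no divisor's leading term divides it; move -y to the remainder.
  leading term 1: no divisor's leading term divides it; move -3 to the remainder.
  remainder -x - y - 3 ≠ 0; add g_3 = -x - y - 3 to the basis.

S(f_1,g_3): lcm = x**2. S = -x*y + 2*x - 1.
  leading term x*y: subtract (3)·f_2 from -x*y + 2*x - 1 → 0
  remainder 0.

S(f_2,g_3): lcm = x*y. S = -y**2 - 2*x - 3*y + 1.
  leading term y**2: no divisor's leading term divides it; move -y**2 to the remainder.
  leading term x: subtract (2)·g_3 from -2*x - 3*y + 1 → -y
  leading term y: no divisor's leading term divides it; move -y to the remainder.
  remainder -y**2 - y ≠ 0; add g_4 = -y**2 - y to the basis.

S(f_1,g_4): leading monomials are coprime, so the S-polynomial reduces to 0 (Buchberger's first criterion).
S(f_2,g_4): lcm = x*y**2. S = -3*x*y + y.
  leading term x*y: subtract (2)·f_2 from -3*x*y + y → x + y + 3
  leading term x: subtract (-1)·g_3 from x + y + 3 → 0
  remainder 0.

S(g_3,g_4): leading monomials are coprime, so the S-polynomial reduces to 0 (Buchberger's first criterion).
Every S-polynomial of the final basis reduces to 0, so we have a Gröbner basis.
Inter-reduce: drop elements whose leading term is divisible by another's, tail-reduce, and make monic.

G = {y**2 + y, x + y + 3}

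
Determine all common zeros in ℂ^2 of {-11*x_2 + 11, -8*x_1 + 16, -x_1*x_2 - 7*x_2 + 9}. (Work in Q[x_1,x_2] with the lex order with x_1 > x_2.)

Compute a lex Gröbner basis by Buchberger's algorithm.
f_1 = -11*x_2 + 11, LT = x_2.
f_2 = -8*x_1 + 16, LT = x_1.
f_3 = -x_1*x_2 - 7*x_2 + 9, LT = x_1*x_2.

S(f_1,f_2): leading monomials are coprime, so the S-polynomial reduces to 0 (Buchberger's first criterion).
S(f_1,f_3): lcm = x_1*x_2. S = -x_1 - 7*x_2 + 9.
  leading term x_1: subtract (1/8)·f_2 from -x_1 - 7*x_2 + 9 → -7*x_2 + 7
  leading term x_2: subtract (7/11)·f_1 from -7*x_2 + 7 → 0
  remainder 0.

S(f_2,f_3): lcm = x_1*x_2. S = -9*x_2 + 9.
  leading term x_2: subtract (9/11)·f_1 from -9*x_2 + 9 → 0
  remainder 0.

Every S-polynomial of the final basis reduces to 0, so we have a Gröbner basis.
Inter-reduce: drop elements whose leading term is divisible by another's, tail-reduce, and make monic.
Reduced Gröbner basis: {x_1 - 2, x_2 - 1}.

From the last basis element, x_2 - 1 = 0, so x_2 takes values in {1}. Each choice, substituted upward through the basis, yields the corresponding point(s) of the solution set.
  x_2 = 1: the earlier basis element becomes x_1 - 2 = 0, giving x_1 = 2 — point (2, 1).
Each listed point satisfies every original equation (direct substitution).

{(2, 1)}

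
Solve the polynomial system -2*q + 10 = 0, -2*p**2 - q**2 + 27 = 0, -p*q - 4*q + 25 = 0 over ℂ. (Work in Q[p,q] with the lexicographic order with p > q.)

{(1, 5)}

Compute a lex Gröbner basis by Buchberger's algorithm.
f_1 = -2*q + 10, LT = q.
f_2 = -2*p**2 - q**2 + 27, LT = p**2.
f_3 = -p*q - 4*q + 25, LT = p*q.

S(f_1,f_3): lcm = p*q. S = -5*p - 4*q + 25.
  leading term p: no divisor's leading term divides it; move -5*p to the remainder.
  leading term q: subtract (2)·f_1 from -4*q + 25 → 5
  leading term 1: no divisor's leading term divides it; move 5 to the remainder.
  remainder -5*p + 5 ≠ 0; add h_4 = -5*p + 5 to the basis.

The other S-polynomials (S(f_1,f_2), S(f_2,f_3), S(f_1,h_4), S(f_2,h_4), S(f_3,h_4)) all reduce to 0 modulo the current basis, so we have a Gröbner basis.
Inter-reduce: drop elements whose leading term is divisible by another's, tail-reduce, and make monic.
Reduced Gröbner basis: {p - 1, q - 5}.

The lex basis is triangular: the last element involves only q. Solving q - 5 = 0 gives q ∈ {5}; substituting each value into the earlier elements determines the remaining variables.
  q = 5: the earlier basis element becomes p - 1 = 0, giving p = 1 — point (1, 5).
Check: every point annihilates each of the original generators.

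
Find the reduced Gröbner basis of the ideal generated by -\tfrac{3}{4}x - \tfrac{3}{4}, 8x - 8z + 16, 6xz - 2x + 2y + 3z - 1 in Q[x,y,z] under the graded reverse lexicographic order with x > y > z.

f_1 = -\tfrac{3}{4}x - \tfrac{3}{4}, LT = x.
f_2 = 8x - 8z + 16, LT = x.
f_3 = 6xz - 2x + 2y + 3z - 1, LT = xz.

S(f_1,f_2): lcm = x. S = z - 1.
  leading term z: no divisor's leading term divides it; move z to the remainder.
  leading term 1: no divisor's leading term divides it; move -1 to the remainder.
  remainder z - 1 ≠ 0; add g_4 = z - 1 to the basis.

S(f_1,f_3): lcm = xz. S = \tfrac{1}{3}x - \tfrac{1}{3}y + \tfrac{1}{2}z + \tfrac{1}{6}.
  leading term x: subtract (-\tfrac{4}{9})·f_1 from \tfrac{1}{3}x - \tfrac{1}{3}y + \tfrac{1}{2}z + \tfrac{1}{6} → -\tfrac{1}{3}y + \tfrac{1}{2}z - \tfrac{1}{6}
  leading term y: no divisor's leading term divides it; move -\tfrac{1}{3}y to the remainder.
  leading term z: subtract (\tfrac{1}{2})·g_4 from \tfrac{1}{2}z - \tfrac{1}{6} → \tfrac{1}{3}
  leading term 1: no divisor's leading term divides it; move \tfrac{1}{3} to the remainder.
  remainder -\tfrac{1}{3}y + \tfrac{1}{3} ≠ 0; add g_5 = -\tfrac{1}{3}y + \tfrac{1}{3} to the basis.

S(f_2,f_3): lcm = xz. S = -z^{2} + \tfrac{1}{3}x - \tfrac{1}{3}y + \tfrac{3}{2}z + \tfrac{1}{6}.
  leading term z^{2}: subtract (-z)·g_4 from -z^{2} + \tfrac{1}{3}x - \tfrac{1}{3}y + \tfrac{3}{2}z + \tfrac{1}{6} → \tfrac{1}{3}x - \tfrac{1}{3}y + \tfrac{1}{2}z + \tfrac{1}{6}
  leading term x: subtract (-\tfrac{4}{9})·f_1 from \tfrac{1}{3}x - \tfrac{1}{3}y + \tfrac{1}{2}z + \tfrac{1}{6} → -\tfrac{1}{3}y + \tfrac{1}{2}z - \tfrac{1}{6}
  leading term y: subtract (1)·g_5 from -\tfrac{1}{3}y + \tfrac{1}{2}z - \tfrac{1}{6} → \tfrac{1}{2}z - \tfrac{1}{2}
  leading term z: subtract (\tfrac{1}{2})·g_4 from \tfrac{1}{2}z - \tfrac{1}{2} → 0
  remainder 0.

S(f_1,g_4): leading monomials are coprime, so the S-polynomial reduces to 0 (Buchberger's first criterion).
S(f_2,g_4): leading monomials are coprime, so the S-polynomial reduces to 0 (Buchberger's first criterion).
S(f_3,g_4): lcm = xz. S = \tfrac{2}{3}x + \tfrac{1}{3}y + \tfrac{1}{2}z - \tfrac{1}{6}.
  leading term x: subtract (-\tfrac{8}{9})·f_1 from \tfrac{2}{3}x + \tfrac{1}{3}y + \tfrac{1}{2}z - \tfrac{1}{6} → \tfrac{1}{3}y + \tfrac{1}{2}z - \tfrac{5}{6}
  leading term y: subtract (-1)·g_5 from \tfrac{1}{3}y + \tfrac{1}{2}z - \tfrac{5}{6} → \tfrac{1}{2}z - \tfrac{1}{2}
  leading term z: subtract (\tfrac{1}{2})·g_4 from \tfrac{1}{2}z - \tfrac{1}{2} → 0
  remainder 0.

S(f_1,g_5): leading monomials are coprime, so the S-polynomial reduces to 0 (Buchberger's first criterion).
S(f_2,g_5): leading monomials are coprime, so the S-polynomial reduces to 0 (Buchberger's first criterion).
S(f_3,g_5): leading monomials are coprime, so the S-polynomial reduces to 0 (Buchberger's first criterion).
S(g_4,g_5): leading monomials are coprime, so the S-polynomial reduces to 0 (Buchberger's first criterion).
Every S-polynomial of the final basis reduces to 0, so we have a Gröbner basis.
Inter-reduce: drop elements whose leading term is divisible by another's, tail-reduce, and make monic.

G = {x + 1, y - 1, z - 1}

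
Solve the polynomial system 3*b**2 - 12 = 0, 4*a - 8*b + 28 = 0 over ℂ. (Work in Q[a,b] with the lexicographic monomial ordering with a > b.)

Compute a lex Gröbner basis by Buchberger's algorithm.
f_1 = 3*b**2 - 12, LT = b**2.
f_2 = 4*a - 8*b + 28, LT = a.

S(f_1,f_2): leading monomials are coprime, so the S-polynomial reduces to 0 (Buchberger's first criterion).
Every S-polynomial of the final basis reduces to 0, so we have a Gröbner basis.
Inter-reduce: drop elements whose leading term is divisible by another's, tail-reduce, and make monic.
Reduced Gröbner basis: {a - 2*b + 7, b**2 - 4}.

The lex basis is triangular: the last element involves only b. Solving b**2 - 4 = 0 gives b ∈ {-2, 2}; substituting each value into the earlier elements determines the remaining variables.
  b = -2: the earlier basis element becomes a + 11 = 0, giving a = -11 — point (-11, -2).
  b = 2: the earlier basis element becomes a + 3 = 0, giving a = -3 — point (-3, 2).

{(-11, -2), (-3, 2)}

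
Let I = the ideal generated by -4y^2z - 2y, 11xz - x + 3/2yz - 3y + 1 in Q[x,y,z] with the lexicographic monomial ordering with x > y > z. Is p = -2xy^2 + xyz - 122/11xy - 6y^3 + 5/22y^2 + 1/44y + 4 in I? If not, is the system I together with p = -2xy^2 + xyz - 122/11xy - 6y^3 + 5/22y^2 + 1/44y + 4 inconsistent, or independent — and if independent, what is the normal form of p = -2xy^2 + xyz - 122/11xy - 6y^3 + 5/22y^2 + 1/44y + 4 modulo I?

Adjoining -2xy^2 + xyz - 122/11xy - 6y^3 + 5/22y^2 + 1/44y + 4 makes the ideal the whole ring: the system is inconsistent.

First compute the reduced Gröbner basis of I by Buchberger's algorithm.
f_1 = -4y^2z - 2y, LT = y^2z.
f_2 = 11xz - x + 3/2yz - 3y + 1, LT = xz.

S(f_1,f_2): lcm = xy^2z. S = 1/11xy^2 + 1/2xy - 3/22y^3z + 3/11y^3 - 1/11y^2.
  leading term xy^2: no divisor's leading term divides it; move 1/11xy^2 to the remainder.
  leading term xy: no divisor's leading term divides it; move 1/2xy to the remainder.
  leading term y^3z: subtract (3/88y)·f_1 from -3/22y^3z + 3/11y^3 - 1/11y^2 → 3/11y^3 - 1/44y^2
  leading term y^3: no divisor's leading term divides it; move 3/11y^3 to the remainder.
  leading term y^2: no divisor's leading term divides it; move -1/44y^2 to the remainder.
  remainder 1/11xy^2 + 1/2xy + 3/11y^3 - 1/44y^2 ≠ 0; add h_3 = 1/11xy^2 + 1/2xy + 3/11y^3 - 1/44y^2 to the basis.

S(f_1,h_3): lcm = xy^2z. S = -11/2xyz + 1/2xy - 3y^3z + 1/4y^2z.
  leading term xyz: subtract (-1/2y)·f_2 from -11/2xyz + 1/2xy - 3y^3z + 1/4y^2z → -3y^3z + y^2z - 3/2y^2 + 1/2y
  leading term y^3z: subtract (3/4y)·f_1 from -3y^3z + y^2z - 3/2y^2 + 1/2y → y^2z + 1/2y
  leading term y^2z: subtract (-1/4)·f_1 from y^2z + 1/2y → 0
  remainder 0.

S(f_2,h_3): lcm = xy^2z. S = -1/11xy^2 - 11/2xyz - 63/22y^3z - 3/11y^3 + 1/4y^2z + 1/11y^2.
  leading term xy^2: subtract (-1)·h_3 from -1/11xy^2 - 11/2xyz - 63/22y^3z - 3/11y^3 + 1/4y^2z + 1/11y^2 → -11/2xyz + 1/2xy - 63/22y^3z + 1/4y^2z + 3/44y^2
  leading term xyz: subtract (-1/2y)·f_2 from -11/2xyz + 1/2xy - 63/22y^3z + 1/4y^2z + 3/44y^2 → -63/22y^3z + y^2z - 63/44y^2 + 1/2y
  leading term y^3z: subtract (63/88y)·f_1 from -63/22y^3z + y^2z - 63/44y^2 + 1/2y → y^2z + 1/2y
  leading term y^2z: subtract (-1/4)·f_1 from y^2z + 1/2y → 0
  remainder 0.

Every S-polynomial of the final basis reduces to 0, so we have a Gröbner basis.
Inter-reduce: drop elements whose leading term is divisible by another's, tail-reduce, and make monic.
Reduced Gröbner basis: {xy^2 + 11/2xy + 3y^3 - 1/4y^2, xz - 1/11x + 3/22yz - 3/11y + 1/11, y^2z + 1/2y}.
Label its elements g_1 = xy^2 + 11/2xy + 3y^3 - 1/4y^2, g_2 = xz - 1/11x + 3/22yz - 3/11y + 1/11, g_3 = y^2z + 1/2y.

Reduce p = -2xy^2 + xyz - 122/11xy - 6y^3 + 5/22y^2 + 1/44y + 4 modulo G:
  leading term xy^2: subtract (-2)·g_1 from -2xy^2 + xyz - 122/11xy - 6y^3 + 5/22y^2 + 1/44y + 4 → xyz - 1/11xy - 3/11y^2 + 1/44y + 4
  leading term xyz: subtract (y)·g_2 from xyz - 1/11xy - 3/11y^2 + 1/44y + 4 → -3/22y^2z - 3/44y + 4
  leading term y^2z: subtract (-3/22)·g_3 from -3/22y^2z - 3/44y + 4 → 4
  leading term 1: no divisor's leading term divides it; move 4 to the remainder.
  normal form = 4.
The normal form is nonzero, so p ∉ I. Since p minus its normal form lies in I, I + (p) = I + (r) where r = 4; decide whether this ideal is the whole ring.
Here r = 4 is a nonzero constant, hence a unit: 1 ∈ I + (p), the Gröbner basis of I + (p) is {1}, and the enlarged system has no common solution — adjoining p is inconsistent.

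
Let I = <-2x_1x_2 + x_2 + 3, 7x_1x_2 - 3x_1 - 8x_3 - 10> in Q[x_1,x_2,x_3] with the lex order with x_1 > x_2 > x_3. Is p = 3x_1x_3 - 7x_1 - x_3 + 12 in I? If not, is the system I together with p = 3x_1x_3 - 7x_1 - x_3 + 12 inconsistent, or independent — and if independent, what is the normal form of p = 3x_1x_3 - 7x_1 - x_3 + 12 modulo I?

First compute the reduced Gröbner basis of I by Buchberger's algorithm.
f_1 = -2x_1x_2 + x_2 + 3, LT = x_1x_2.
f_2 = 7x_1x_2 - 3x_1 - 8x_3 - 10, LT = x_1x_2.

S(f_1,f_2): lcm = x_1x_2. S = \tfrac{3}{7}x_1 - \tfrac{1}{2}x_2 + \tfrac{8}{7}x_3 - \tfrac{1}{14}.
  leading term x_1: no divisor's leading term divides it; move \tfrac{3}{7}x_1 to the remainder.
  leading term x_2: no divisor's leading term divides it; move -\tfrac{1}{2}x_2 to the remainder.
  leading term x_3: no divisor's leading term divides it; move \tfrac{8}{7}x_3 to the remainder.
  leading term 1: no divisor's leading term divides it; move -\tfrac{1}{14} to the remainder.
  remainder \tfrac{3}{7}x_1 - \tfrac{1}{2}x_2 + \tfrac{8}{7}x_3 - \tfrac{1}{14} ≠ 0; add h_3 = \tfrac{3}{7}x_1 - \tfrac{1}{2}x_2 + \tfrac{8}{7}x_3 - \tfrac{1}{14} to the basis.

S(f_1,h_3): lcm = x_1x_2. S = \tfrac{7}{6}x_2^{2} - \tfrac{8}{3}x_2x_3 - \tfrac{1}{3}x_2 - \tfrac{3}{2}.
  leading term x_2^{2}: no divisor's leading term divides it; move \tfrac{7}{6}x_2^{2} to the remainder.
  leading term x_2x_3: no divisor's leading term divides it; move -\tfrac{8}{3}x_2x_3 to the remainder.
  leading term x_2: no divisor's leading term divides it; move -\tfrac{1}{3}x_2 to the remainder.
  leading term 1: no divisor's leading term divides it; move -\tfrac{3}{2} to the remainder.
  remainder \tfrac{7}{6}x_2^{2} - \tfrac{8}{3}x_2x_3 - \tfrac{1}{3}x_2 - \tfrac{3}{2} ≠ 0; add h_4 = \tfrac{7}{6}x_2^{2} - \tfrac{8}{3}x_2x_3 - \tfrac{1}{3}x_2 - \tfrac{3}{2} to the basis.

The other S-polynomials (S(f_2,h_3), S(f_1,h_4), S(f_2,h_4), S(h_3,h_4)) all reduce to 0 modulo the current basis, so we have a Gröbner basis.
Inter-reduce: drop elements whose leading term is divisible by another's, tail-reduce, and make monic.
Reduced Gröbner basis: {x_1 - \tfrac{7}{6}x_2 + \tfrac{8}{3}x_3 - \tfrac{1}{6}, x_2^{2} - \tfrac{16}{7}x_2x_3 - \tfrac{2}{7}x_2 - \tfrac{9}{7}}.
Label its elements g_1 = x_1 - \tfrac{7}{6}x_2 + \tfrac{8}{3}x_3 - \tfrac{1}{6}, g_2 = x_2^{2} - \tfrac{16}{7}x_2x_3 - \tfrac{2}{7}x_2 - \tfrac{9}{7}.

Reduce p = 3x_1x_3 - 7x_1 - x_3 + 12 modulo G:
  leading term x_1x_3: subtract (3x_3)·g_1 from 3x_1x_3 - 7x_1 - x_3 + 12 → -7x_1 + \tfrac{7}{2}x_2x_3 - 8x_3^{2} - \tfrac{1}{2}x_3 + 12
  leading term x_1: subtract (-7)·g_1 from -7x_1 + \tfrac{7}{2}x_2x_3 - 8x_3^{2} - \tfrac{1}{2}x_3 + 12 → \tfrac{7}{2}x_2x_3 - \tfrac{49}{6}x_2 - 8x_3^{2} + \tfrac{109}{6}x_3 + \tfrac{65}{6}
  leading term x_2x_3: no divisor's leading term divides it; move \tfrac{7}{2}x_2x_3 to the remainder.
  leading term x_2: no divisor's leading term divides it; move -\tfrac{49}{6}x_2 to the remainder.
  leading term x_3^{2}: no divisor's leading term divides it; move -8x_3^{2} to the remainder.
  leading term x_3: no divisor's leading term divides it; move \tfrac{109}{6}x_3 to the remainder.
  leading term 1: no divisor's leading term divides it; move \tfrac{65}{6} to the remainder.
  normal form = \tfrac{7}{2}x_2x_3 - \tfrac{49}{6}x_2 - 8x_3^{2} + \tfrac{109}{6}x_3 + \tfrac{65}{6}.
The normal form is nonzero, so p ∉ I. Since p minus its normal form lies in I, I + (p) = I + (r) where r = \tfrac{7}{2}x_2x_3 - \tfrac{49}{6}x_2 - 8x_3^{2} + \tfrac{109}{6}x_3 + \tfrac{65}{6}; decide whether this ideal is the whole ring.
Run Buchberger on G together with r (pairs among the g_i already reduce to 0 since G is a Gröbner basis):
g_1 = x_1 - \tfrac{7}{6}x_2 + \tfrac{8}{3}x_3 - \tfrac{1}{6}, LT = x_1.
g_2 = x_2^{2} - \tfrac{16}{7}x_2x_3 - \tfrac{2}{7}x_2 - \tfrac{9}{7}, LT = x_2^{2}.
r = \tfrac{7}{2}x_2x_3 - \tfrac{49}{6}x_2 - 8x_3^{2} + \tfrac{109}{6}x_3 + \tfrac{65}{6}, LT = x_2x_3.

S(g_2,r): lcm = x_2^{2}x_3. S = \tfrac{7}{3}x_2^{2} - \tfrac{115}{21}x_2x_3 - \tfrac{65}{21}x_2 - \tfrac{9}{7}x_3.
  leading term x_2^{2}: subtract (\tfrac{7}{3})·g_2 from \tfrac{7}{3}x_2^{2} - \tfrac{115}{21}x_2x_3 - \tfrac{65}{21}x_2 - \tfrac{9}{7}x_3 → -\tfrac{1}{7}x_2x_3 - \tfrac{17}{7}x_2 - \tfrac{9}{7}x_3 + 3
  leading term x_2x_3: subtract (-\tfrac{2}{49})·r from -\tfrac{1}{7}x_2x_3 - \tfrac{17}{7}x_2 - \tfrac{9}{7}x_3 + 3 → -\tfrac{58}{21}x_2 - \tfrac{16}{49}x_3^{2} - \tfrac{80}{147}x_3 + \tfrac{506}{147}
  leading term x_2: no divisor's leading term divides it; move -\tfrac{58}{21}x_2 to the remainder.
  leading term x_3^{2}: no divisor's leading term divides it; move -\tfrac{16}{49}x_3^{2} to the remainder.
  leading term x_3: no divisor's leading term divides it; move -\tfrac{80}{147}x_3 to the remainder.
  leading term 1: no divisor's leading term divides it; move \tfrac{506}{147} to the remainder.
  remainder -\tfrac{58}{21}x_2 - \tfrac{16}{49}x_3^{2} - \tfrac{80}{147}x_3 + \tfrac{506}{147} ≠ 0; add m_4 = -\tfrac{58}{21}x_2 - \tfrac{16}{49}x_3^{2} - \tfrac{80}{147}x_3 + \tfrac{506}{147} to the basis.

S(g_2,m_4): lcm = x_2^{2}. S = -\tfrac{24}{203}x_2x_3^{2} - \tfrac{72}{29}x_2x_3 + \tfrac{195}{203}x_2 - \tfrac{9}{7}.
  leading term x_2x_3^{2}: subtract (-\tfrac{48}{1421}x_3)·r from -\tfrac{24}{203}x_2x_3^{2} - \tfrac{72}{29}x_2x_3 + \tfrac{195}{203}x_2 - \tfrac{9}{7} → -\tfrac{80}{29}x_2x_3 + \tfrac{195}{203}x_2 - \tfrac{384}{1421}x_3^{3} + \tfrac{872}{1421}x_3^{2} + \tfrac{520}{1421}x_3 - \tfrac{9}{7}
  leading term x_2x_3: subtract (-\tfrac{160}{203})·r from -\tfrac{80}{29}x_2x_3 + \tfrac{195}{203}x_2 - \tfrac{384}{1421}x_3^{3} + \tfrac{872}{1421}x_3^{2} + \tfrac{520}{1421}x_3 - \tfrac{9}{7} → -\tfrac{115}{21}x_2 - \tfrac{384}{1421}x_3^{3} - \tfrac{8088}{1421}x_3^{2} + \tfrac{62600}{4263}x_3 + \tfrac{631}{87}
  leading term x_2: subtract (\tfrac{115}{58})·m_4 from -\tfrac{115}{21}x_2 - \tfrac{384}{1421}x_3^{3} - \tfrac{8088}{1421}x_3^{2} + \tfrac{62600}{4263}x_3 + \tfrac{631}{87} → -\tfrac{384}{1421}x_3^{3} - \tfrac{1024}{203}x_3^{2} + \tfrac{3200}{203}x_3 + \tfrac{608}{1421}
  leading term x_3^{3}: no divisor's leading term divides it; move -\tfrac{384}{1421}x_3^{3} to the remainder.
  leading term x_3^{2}: no divisor's leading term divides it; move -\tfrac{1024}{203}x_3^{2} to the remainder.
  leading term x_3: no divisor's leading term divides it; move \tfrac{3200}{203}x_3 to the remainder.
  leading term 1: no divisor's leading term divides it; move \tfrac{608}{1421} to the remainder.
  remainder -\tfrac{384}{1421}x_3^{3} - \tfrac{1024}{203}x_3^{2} + \tfrac{3200}{203}x_3 + \tfrac{608}{1421} ≠ 0; add m_5 = -\tfrac{384}{1421}x_3^{3} - \tfrac{1024}{203}x_3^{2} + \tfrac{3200}{203}x_3 + \tfrac{608}{1421} to the basis.

The other S-polynomials (S(g_1,g_2), S(g_1,r), S(g_1,m_4), S(r,m_4), S(g_1,m_5), S(g_2,m_5), S(r,m_5), S(m_4,m_5)) all reduce to 0 modulo the current basis, so we have a Gröbner basis.
Inter-reduce: drop elements whose leading term is divisible by another's, tail-reduce, and make monic.
Reduced Gröbner basis: {x_1 + \tfrac{4}{29}x_3^{2} + \tfrac{84}{29}x_3 - \tfrac{47}{29}, x_2 + \tfrac{24}{203}x_3^{2} + \tfrac{40}{203}x_3 - \tfrac{253}{203}, x_3^{3} + \tfrac{56}{3}x_3^{2} - \tfrac{175}{3}x_3 - \tfrac{19}{12}}.
The reduced Gröbner basis of I + (p) is {x_1 + \tfrac{4}{29}x_3^{2} + \tfrac{84}{29}x_3 - \tfrac{47}{29}, x_2 + \tfrac{24}{203}x_3^{2} + \tfrac{40}{203}x_3 - \tfrac{253}{203}, x_3^{3} + \tfrac{56}{3}x_3^{2} - \tfrac{175}{3}x_3 - \tfrac{19}{12}} ≠ {1}, a proper ideal, so the enlarged system stays consistent: p is independent of I, with normal form \tfrac{7}{2}x_2x_3 - \tfrac{49}{6}x_2 - 8x_3^{2} + \tfrac{109}{6}x_3 + \tfrac{65}{6}.

3x_1x_3 - 7x_1 - x_3 + 12 is independent of I; its normal form modulo I is \tfrac{7}{2}x_2x_3 - \tfrac{49}{6}x_2 - 8x_3^{2} + \tfrac{109}{6}x_3 + \tfrac{65}{6}.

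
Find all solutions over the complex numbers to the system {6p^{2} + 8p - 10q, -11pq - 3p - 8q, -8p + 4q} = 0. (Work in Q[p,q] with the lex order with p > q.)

Compute a lex Gröbner basis by Buchberger's algorithm.
f_1 = 6p^{2} + 8p - 10q, LT = p^{2}.
f_2 = -11pq - 3p - 8q, LT = pq.
f_3 = -8p + 4q, LT = p.

S(f_1,f_2): lcm = p^{2}q. S = -\tfrac{3}{11}p^{2} + \tfrac{20}{33}pq - \tfrac{5}{3}q^{2}.
  leading term p^{2}: subtract (-\tfrac{1}{22})·f_1 from -\tfrac{3}{11}p^{2} + \tfrac{20}{33}pq - \tfrac{5}{3}q^{2} → \tfrac{20}{33}pq + \tfrac{4}{11}p - \tfrac{5}{3}q^{2} - \tfrac{5}{11}q
  leading term pq: subtract (-\tfrac{20}{363})·f_2 from \tfrac{20}{33}pq + \tfrac{4}{11}p - \tfrac{5}{3}q^{2} - \tfrac{5}{11}q → \tfrac{24}{121}p - \tfrac{5}{3}q^{2} - \tfrac{325}{363}q
  leading term p: subtract (-\tfrac{3}{121})·f_3 from \tfrac{24}{121}p - \tfrac{5}{3}q^{2} - \tfrac{325}{363}q → -\tfrac{5}{3}q^{2} - \tfrac{289}{363}q
  leading term q^{2}: no divisor's leading term divides it; move -\tfrac{5}{3}q^{2} to the remainder.
  leading term q: no divisor's leading term divides it; move -\tfrac{289}{363}q to the remainder.
  remainder -\tfrac{5}{3}q^{2} - \tfrac{289}{363}q ≠ 0; add h_4 = -\tfrac{5}{3}q^{2} - \tfrac{289}{363}q to the basis.

S(f_1,f_3): lcm = p^{2}. S = \tfrac{1}{2}pq + \tfrac{4}{3}p - \tfrac{5}{3}q.
  leading term pq: subtract (-\tfrac{1}{22})·f_2 from \tfrac{1}{2}pq + \tfrac{4}{3}p - \tfrac{5}{3}q → \tfrac{79}{66}p - \tfrac{67}{33}q
  leading term p: subtract (-\tfrac{79}{528})·f_3 from \tfrac{79}{66}p - \tfrac{67}{33}q → -\tfrac{63}{44}q
  leading term q: no divisor's leading term divides it; move -\tfrac{63}{44}q to the remainder.
  remainder -\tfrac{63}{44}q ≠ 0; add h_5 = -\tfrac{63}{44}q to the basis.

The other S-polynomials (S(f_2,f_3), S(f_1,h_4), S(f_2,h_4), S(f_3,h_4), S(f_1,h_5), S(f_2,h_5), S(f_3,h_5), S(h_4,h_5)) all reduce to 0 modulo the current basis, so we have a Gröbner basis.
Inter-reduce: drop elements whose leading term is divisible by another's, tail-reduce, and make monic.
Reduced Gröbner basis: {p, q}.

Elimination: the polynomial q lies in the elimination ideal for q, so q ∈ {0}. For each such q, the remaining basis elements (now univariate) give the rest of the solution.
  q = 0: the earlier basis element becomes p = 0, giving p = 0 — point (0, 0).
Each listed point satisfies every original equation (direct substitution).

{(0, 0)}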